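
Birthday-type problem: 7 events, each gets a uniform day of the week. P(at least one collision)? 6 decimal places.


P(all different) = prod((7-i)/7 for i=0..6) = 0.006120
P(at least one match) = 1 - 0.006120 = 0.993880

0.993880


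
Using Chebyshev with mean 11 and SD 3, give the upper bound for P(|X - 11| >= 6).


k = 6/3 = 2
Chebyshev: P(|X-mu| >= k*sigma) <= 1/k^2 = 1/2^2 = 1/4

1/4


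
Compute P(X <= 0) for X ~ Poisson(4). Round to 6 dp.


P(X<=0) = e^(-4)*4^0/0!
≈ 0.0183156389
≈ 0.018316

0.018316


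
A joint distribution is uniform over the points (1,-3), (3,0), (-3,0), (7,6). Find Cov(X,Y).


E[X]=2, E[Y]=3/4, E[XY]=39/4
Cov(X,Y) = E[XY] - E[X]E[Y] = 39/4 - 2*3/4 = 33/4

33/4


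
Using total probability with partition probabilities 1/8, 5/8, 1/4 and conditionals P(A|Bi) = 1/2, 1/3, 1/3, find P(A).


P(A) = P(A|B1)P(B1) + P(A|B2)P(B2) + P(A|B3)P(B3)
= 1/2*1/8 + 1/3*5/8 + 1/3*1/4
= 1/16 + 5/24 + 1/12 = 17/48

17/48


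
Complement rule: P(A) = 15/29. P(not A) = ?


P(A') = 1 - P(A) = 1 - 15/29 = 14/29

14/29


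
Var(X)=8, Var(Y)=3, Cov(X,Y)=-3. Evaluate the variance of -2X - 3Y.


Var(-2X - 3Y) = (-2)^2*Var(X) + (-3)^2*Var(Y) + 2*(-2)*(-3)*Cov(X,Y)
= 4*8 + 9*3 + 12*(-3)
= 32 + 27 - 36 = 23

23


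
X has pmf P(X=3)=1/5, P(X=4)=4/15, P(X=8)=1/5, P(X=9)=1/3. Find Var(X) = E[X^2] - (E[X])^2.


E[X] = 94/15, E[X^2] = 688/15
Var(X) = E[X^2] - (E[X])^2 = 688/15 - (94/15)^2 = 1484/225

1484/225


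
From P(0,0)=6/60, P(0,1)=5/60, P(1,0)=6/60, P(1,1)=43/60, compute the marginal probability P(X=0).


P(X=0) = P(0,0)+P(0,1) = 6/60 + 5/60 = 11/60

11/60


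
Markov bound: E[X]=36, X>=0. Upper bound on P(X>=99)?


Markov: P(X >= a) <= E[X]/a
P(X >= 99) <= 36/99 = 4/11

4/11


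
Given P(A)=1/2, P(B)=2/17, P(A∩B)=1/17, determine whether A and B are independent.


P(A)*P(B) = 1/2*2/17 = 1/17
P(A∩B) = 1/17, which equals P(A)P(B), so independent

Yes, A and B are independent


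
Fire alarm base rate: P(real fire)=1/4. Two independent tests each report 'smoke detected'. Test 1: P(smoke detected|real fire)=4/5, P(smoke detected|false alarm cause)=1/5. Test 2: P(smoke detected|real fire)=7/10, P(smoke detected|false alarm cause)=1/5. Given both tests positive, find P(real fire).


After test 1: P(+) = 4/5*1/4 + 1/5*3/4 = 7/20
P(B|+) = (1/5)/(7/20) = 4/7
After test 2 (use post1 as new prior): P(+) = 7/10*4/7 + 1/5*3/7 = 17/35
P(B|+,+) = (2/5)/(17/35) = 14/17

14/17


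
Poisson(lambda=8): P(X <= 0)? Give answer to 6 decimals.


P(X<=0) = e^(-8)*8^0/0!
≈ 0.0003354626
≈ 0.000335

0.000335


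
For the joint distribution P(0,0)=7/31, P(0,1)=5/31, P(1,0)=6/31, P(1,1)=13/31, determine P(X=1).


P(X=1) = P(1,0)+P(1,1) = 6/31 + 13/31 = 19/31

19/31


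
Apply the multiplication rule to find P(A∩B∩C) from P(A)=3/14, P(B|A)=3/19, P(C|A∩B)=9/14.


P(A∩B∩C) = P(A) * P(B|A) * P(C|A∩B)
= 3/14 * 3/19 * 9/14
= 9/266 * 9/14 = 81/3724

81/3724


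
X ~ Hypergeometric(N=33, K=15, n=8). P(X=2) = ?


P(X=2) = C(15,2)*C(18,6) / C(33,8)
= 105*18564 / 13884156
= 1949220/13884156 = 4165/29667

4165/29667


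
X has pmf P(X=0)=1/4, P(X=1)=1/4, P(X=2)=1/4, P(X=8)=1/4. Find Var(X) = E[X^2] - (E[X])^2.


E[X] = 11/4, E[X^2] = 69/4
Var(X) = E[X^2] - (E[X])^2 = 69/4 - (11/4)^2 = 155/16

155/16


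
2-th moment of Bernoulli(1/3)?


For Bernoulli: X in {0,1}
E[X^2] = 0^2*(1-1/3) + 1^2*1/3 = 1/3

1/3


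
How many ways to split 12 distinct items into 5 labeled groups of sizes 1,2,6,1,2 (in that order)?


12! = 479001600
Denominator: 1!=1 * 2!=2 * 6!=720 * 1!=1 * 2!=2
Coefficient = 479001600 / 2880 = 166320

166320


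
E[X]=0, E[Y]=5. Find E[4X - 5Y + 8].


E[4X - 5Y + 8] = 4*E[X] - 5*E[Y] + 8
= (4)*(0) + (-5)*(5) + (8)
= 0 - 25 + 8 = -17

-17


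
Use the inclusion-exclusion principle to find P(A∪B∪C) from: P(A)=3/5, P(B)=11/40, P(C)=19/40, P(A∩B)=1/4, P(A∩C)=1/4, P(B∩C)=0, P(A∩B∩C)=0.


P(A∪B∪C) = P(A)+P(B)+P(C) - P(AB)-P(AC)-P(BC) + P(ABC)
= 3/5+11/40+19/40 - 1/4-1/4-0 + 0
= 17/20

17/20


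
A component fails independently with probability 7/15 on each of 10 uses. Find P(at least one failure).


P(at least one) = 1 - P(none)
P(none) = (1 - 7/15)^10 = (8/15)^10 = 1073741824/576650390625
P(at least one) = 1 - 1073741824/576650390625 = 575576648801/576650390625

575576648801/576650390625


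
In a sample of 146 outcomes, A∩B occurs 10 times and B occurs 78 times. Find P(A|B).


P(A|B) = P(A∩B)/P(B) = (10/146)/(78/146) = 10/78 = 5/39

5/39


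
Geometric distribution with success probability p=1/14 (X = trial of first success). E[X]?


For geometric (trials until first success), E[X] = 1/p = 1/(1/14) = 14

14


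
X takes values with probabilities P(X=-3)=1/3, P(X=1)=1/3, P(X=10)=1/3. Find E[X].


E[X] = sum(x * P(x))
= -3*1/3 + 1*1/3 + 10*1/3
= 8/3

8/3


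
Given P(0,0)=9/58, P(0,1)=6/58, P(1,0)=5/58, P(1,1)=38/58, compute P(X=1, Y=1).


Read from table: P(X=1, Y=1) = 38/58 = 19/29

19/29


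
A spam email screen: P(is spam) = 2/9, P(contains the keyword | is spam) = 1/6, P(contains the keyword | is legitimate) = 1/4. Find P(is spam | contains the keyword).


P(A) = P(A|B)P(B) + P(A|B')P(B') = 1/6*2/9 + 1/4*7/9 = 25/108
P(B|A) = P(A|B)P(B)/P(A) = (1/27)/(25/108) = 4/25

4/25


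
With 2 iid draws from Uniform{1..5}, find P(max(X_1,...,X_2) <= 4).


P(max <= 4) = P(all X_i <= 4) = (P(X_1 <= 4))^2
= (4/5)^2 = 16/25

16/25


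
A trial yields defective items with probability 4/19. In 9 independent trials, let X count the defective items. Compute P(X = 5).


P(X=5) = C(9,5) * p^5 * (1-p)^4
= 126 * 1024/2476099 * 50625/130321
= 6531840000/322687697779

6531840000/322687697779


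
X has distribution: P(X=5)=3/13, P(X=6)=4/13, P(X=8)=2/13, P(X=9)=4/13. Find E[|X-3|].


E[|X-3|] = sum(g(x)*P(x))
= 2*3/13 + 3*4/13 + 5*2/13 + 6*4/13
= 4

4


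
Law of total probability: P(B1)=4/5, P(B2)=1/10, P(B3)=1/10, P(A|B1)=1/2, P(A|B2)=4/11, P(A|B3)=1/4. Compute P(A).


P(A) = P(A|B1)P(B1) + P(A|B2)P(B2) + P(A|B3)P(B3)
= 1/2*4/5 + 4/11*1/10 + 1/4*1/10
= 2/5 + 2/55 + 1/40 = 203/440

203/440


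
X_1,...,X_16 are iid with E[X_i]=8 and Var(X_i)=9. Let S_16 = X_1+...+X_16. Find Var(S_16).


By independence, Var(S_n) = n*Var(X_1) = 16*9 = 144

144


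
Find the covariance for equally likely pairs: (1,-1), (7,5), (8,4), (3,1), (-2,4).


E[X]=17/5, E[Y]=13/5, E[XY]=61/5
Cov(X,Y) = E[XY] - E[X]E[Y] = 61/5 - 17/5*13/5 = 84/25

84/25


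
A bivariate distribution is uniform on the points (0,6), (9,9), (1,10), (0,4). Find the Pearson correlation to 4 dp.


Cov(X,Y) = 4.6250, Var(X) = 14.2500, Var(Y) = 5.6875
rho = Cov/(sqrt(VarX)*sqrt(VarY)) = 0.5137

0.5137


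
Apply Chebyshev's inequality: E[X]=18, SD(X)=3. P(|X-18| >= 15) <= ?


k = 15/3 = 5
Chebyshev: P(|X-mu| >= k*sigma) <= 1/k^2 = 1/5^2 = 1/25

1/25


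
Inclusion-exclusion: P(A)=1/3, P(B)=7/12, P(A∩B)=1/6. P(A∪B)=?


P(A∪B) = P(A) + P(B) - P(A∩B)
= 1/3 + 7/12 - 1/6 = 3/4

3/4


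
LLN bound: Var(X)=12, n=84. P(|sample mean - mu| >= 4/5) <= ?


Var(Xbar) = Var(X)/n = 12/84
Chebyshev: P(|Xbar-mu| >= 4/5) <= Var(Xbar)/(4/5)^2 = (1/7)/(16/25) = 25/112

25/112


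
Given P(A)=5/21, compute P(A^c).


P(A') = 1 - P(A) = 1 - 5/21 = 16/21

16/21


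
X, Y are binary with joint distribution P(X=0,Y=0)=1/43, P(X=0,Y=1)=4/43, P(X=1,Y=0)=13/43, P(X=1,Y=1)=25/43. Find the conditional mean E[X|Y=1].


P(Y=1) = 29/43
E[X|Y=1] = (0*4 + 1*25)/29 = 25/29

25/29


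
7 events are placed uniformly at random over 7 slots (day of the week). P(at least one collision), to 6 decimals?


P(all different) = prod((7-i)/7 for i=0..6) = 0.006120
P(at least one match) = 1 - 0.006120 = 0.993880

0.993880


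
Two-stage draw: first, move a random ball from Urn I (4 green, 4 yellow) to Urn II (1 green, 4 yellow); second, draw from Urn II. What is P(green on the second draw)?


P(transfer green) = 4/8 = 1/2; P(transfer yellow) = 1/2
If green transferred: Urn II has 2 green of 6, so P(green|green moved) = 1/3
If yellow transferred: Urn II has 1 green of 6, so P(green|yellow moved) = 1/6
By total probability: P(green) = 1/2*1/3 + 1/2*1/6 = 1/4

1/4


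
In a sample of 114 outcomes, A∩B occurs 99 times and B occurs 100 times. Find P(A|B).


P(A|B) = P(A∩B)/P(B) = (99/114)/(100/114) = 99/100

99/100


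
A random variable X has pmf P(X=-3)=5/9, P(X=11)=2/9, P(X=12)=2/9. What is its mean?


E[X] = sum(x * P(x))
= -3*5/9 + 11*2/9 + 12*2/9
= 31/9

31/9


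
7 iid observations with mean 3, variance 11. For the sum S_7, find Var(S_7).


By independence, Var(S_n) = n*Var(X_1) = 7*11 = 77

77


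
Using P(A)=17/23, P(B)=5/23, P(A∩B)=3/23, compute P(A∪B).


P(A∪B) = P(A) + P(B) - P(A∩B)
= 17/23 + 5/23 - 3/23 = 19/23

19/23


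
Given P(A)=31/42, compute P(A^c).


P(A') = 1 - P(A) = 1 - 31/42 = 11/42

11/42


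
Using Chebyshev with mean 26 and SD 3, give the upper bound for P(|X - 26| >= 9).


k = 9/3 = 3
Chebyshev: P(|X-mu| >= k*sigma) <= 1/k^2 = 1/3^2 = 1/9

1/9


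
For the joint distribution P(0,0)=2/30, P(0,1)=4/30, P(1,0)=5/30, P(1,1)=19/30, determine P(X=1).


P(X=1) = P(1,0)+P(1,1) = 5/30 + 19/30 = 24/30 = 4/5

4/5


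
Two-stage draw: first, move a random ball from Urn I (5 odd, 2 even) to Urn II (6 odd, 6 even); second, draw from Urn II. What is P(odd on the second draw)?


P(transfer odd) = 5/7; P(transfer even) = 2/7
If odd transferred: Urn II has 7 odd of 13, so P(odd|odd moved) = 7/13
If even transferred: Urn II has 6 odd of 13, so P(odd|even moved) = 6/13
By total probability: P(odd) = 5/7*7/13 + 2/7*6/13 = 47/91

47/91


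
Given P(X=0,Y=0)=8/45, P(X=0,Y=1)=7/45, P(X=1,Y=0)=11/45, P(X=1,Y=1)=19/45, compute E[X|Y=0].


P(Y=0) = 19/45
E[X|Y=0] = (0*8 + 1*11)/19 = 11/19

11/19


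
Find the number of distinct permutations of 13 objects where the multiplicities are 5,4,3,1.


13! = 6227020800
Denominator: 5!=120 * 4!=24 * 3!=6 * 1!=1
Coefficient = 6227020800 / 17280 = 360360

360360


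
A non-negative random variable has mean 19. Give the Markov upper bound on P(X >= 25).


Markov: P(X >= a) <= E[X]/a
P(X >= 25) <= 19/25

19/25


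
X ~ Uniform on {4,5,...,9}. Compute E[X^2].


E[X^2] = (1/6) * sum(x^2 for x=4..9)
= 271/6

271/6


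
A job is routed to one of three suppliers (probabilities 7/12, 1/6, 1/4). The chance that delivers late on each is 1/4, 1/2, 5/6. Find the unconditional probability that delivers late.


P(A) = P(A|B1)P(B1) + P(A|B2)P(B2) + P(A|B3)P(B3)
= 1/4*7/12 + 1/2*1/6 + 5/6*1/4
= 7/48 + 1/12 + 5/24 = 7/16

7/16


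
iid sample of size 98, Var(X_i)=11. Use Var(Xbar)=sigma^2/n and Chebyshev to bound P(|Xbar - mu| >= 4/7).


Var(Xbar) = Var(X)/n = 11/98
Chebyshev: P(|Xbar-mu| >= 4/7) <= Var(Xbar)/(4/7)^2 = (11/98)/(16/49) = 11/32

11/32


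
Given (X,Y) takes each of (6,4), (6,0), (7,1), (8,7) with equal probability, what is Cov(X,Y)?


E[X]=27/4, E[Y]=3, E[XY]=87/4
Cov(X,Y) = E[XY] - E[X]E[Y] = 87/4 - 27/4*3 = 3/2

3/2


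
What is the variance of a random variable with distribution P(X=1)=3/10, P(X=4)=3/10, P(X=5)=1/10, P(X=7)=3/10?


E[X] = 41/10, E[X^2] = 223/10
Var(X) = E[X^2] - (E[X])^2 = 223/10 - (41/10)^2 = 549/100

549/100


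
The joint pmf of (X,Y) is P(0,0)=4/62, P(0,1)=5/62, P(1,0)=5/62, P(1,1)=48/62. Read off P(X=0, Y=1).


Read from table: P(X=0, Y=1) = 5/62

5/62


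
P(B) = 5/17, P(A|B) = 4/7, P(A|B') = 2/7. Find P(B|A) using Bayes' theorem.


P(A) = P(A|B)P(B) + P(A|B')P(B') = 4/7*5/17 + 2/7*12/17 = 44/119
P(B|A) = P(A|B)P(B)/P(A) = (20/119)/(44/119) = 5/11

5/11


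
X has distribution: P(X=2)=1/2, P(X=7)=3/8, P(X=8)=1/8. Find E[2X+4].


E[2X+4] = sum(g(x)*P(x))
= 8*1/2 + 18*3/8 + 20*1/8
= 53/4

53/4


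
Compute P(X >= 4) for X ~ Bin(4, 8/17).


P(X>=4) = P(X=4)
= 4096/83521
= 4096/83521

4096/83521


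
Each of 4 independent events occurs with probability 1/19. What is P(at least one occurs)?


P(at least one) = 1 - P(none)
P(none) = (1 - 1/19)^4 = (18/19)^4 = 104976/130321
P(at least one) = 1 - 104976/130321 = 25345/130321

25345/130321


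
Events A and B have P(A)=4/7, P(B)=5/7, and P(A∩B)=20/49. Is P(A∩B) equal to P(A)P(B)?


P(A)*P(B) = 4/7*5/7 = 20/49
P(A∩B) = 20/49, which equals P(A)P(B), so independent

Yes, A and B are independent


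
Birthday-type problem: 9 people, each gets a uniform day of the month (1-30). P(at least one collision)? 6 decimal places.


P(all different) = prod((30-i)/30 for i=0..8) = 0.263770
P(at least one match) = 1 - 0.263770 = 0.736230

0.736230


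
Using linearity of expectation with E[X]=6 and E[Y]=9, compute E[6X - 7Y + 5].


E[6X - 7Y + 5] = 6*E[X] - 7*E[Y] + 5
= (6)*(6) + (-7)*(9) + (5)
= 36 - 63 + 5 = -22

-22


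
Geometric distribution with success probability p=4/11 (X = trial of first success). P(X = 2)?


P(X=2) = (1-p)^1 * p = (7/11)^1 * 4/11
= 7/11 * 4/11 = 28/121

28/121


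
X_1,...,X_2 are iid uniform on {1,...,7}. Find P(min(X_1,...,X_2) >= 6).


P(min >= 6) = P(all X_i >= 6) = (P(X_1 >= 6))^2
= (2/7)^2 = 4/49

4/49


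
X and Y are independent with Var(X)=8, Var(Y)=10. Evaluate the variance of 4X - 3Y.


Independence => Cov(X,Y)=0
Var(4X - 3Y) = 4^2*Var(X) + (-3)^2*Var(Y)
= 16*8 + 9*10 = 218

218


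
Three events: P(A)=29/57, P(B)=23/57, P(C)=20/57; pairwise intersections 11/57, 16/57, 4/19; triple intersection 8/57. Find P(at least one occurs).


P(A∪B∪C) = P(A)+P(B)+P(C) - P(AB)-P(AC)-P(BC) + P(ABC)
= 29/57+23/57+20/57 - 11/57-16/57-4/19 + 8/57
= 41/57

41/57


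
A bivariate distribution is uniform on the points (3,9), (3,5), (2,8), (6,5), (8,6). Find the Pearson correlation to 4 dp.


Cov(X,Y) = -1.8400, Var(X) = 5.0400, Var(Y) = 2.6400
rho = Cov/(sqrt(VarX)*sqrt(VarY)) = -0.5044

-0.5044


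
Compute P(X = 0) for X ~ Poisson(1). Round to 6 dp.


P(X=0) = e^(-1) * 1^0 / 0!
≈ 0.3678794412 * 1 / 1
≈ 0.367879

0.367879


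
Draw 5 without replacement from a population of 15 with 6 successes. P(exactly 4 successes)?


P(X=4) = C(6,4)*C(9,1) / C(15,5)
= 15*9 / 3003
= 135/3003 = 45/1001

45/1001


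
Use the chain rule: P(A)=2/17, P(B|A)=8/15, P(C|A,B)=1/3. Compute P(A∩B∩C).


P(A∩B∩C) = P(A) * P(B|A) * P(C|A∩B)
= 2/17 * 8/15 * 1/3
= 16/255 * 1/3 = 16/765

16/765


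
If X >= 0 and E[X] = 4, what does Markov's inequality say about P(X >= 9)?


Markov: P(X >= a) <= E[X]/a
P(X >= 9) <= 4/9

4/9


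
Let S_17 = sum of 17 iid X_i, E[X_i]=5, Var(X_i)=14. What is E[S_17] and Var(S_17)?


E[S_n] = n*mu = 17*5 = 85
Var(S_n) = n*sigma^2 = 17*14 = 238

E[S_17]=85, Var(S_17)=238


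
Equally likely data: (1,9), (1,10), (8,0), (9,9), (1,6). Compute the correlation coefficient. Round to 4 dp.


Cov(X,Y) = -6.0000, Var(X) = 13.6000, Var(Y) = 13.3600
rho = Cov/(sqrt(VarX)*sqrt(VarY)) = -0.4451

-0.4451


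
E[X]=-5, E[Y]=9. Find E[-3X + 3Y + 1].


E[-3X + 3Y + 1] = -3*E[X] + 3*E[Y] + 1
= (-3)*(-5) + (3)*(9) + (1)
= 15 + 27 + 1 = 43

43


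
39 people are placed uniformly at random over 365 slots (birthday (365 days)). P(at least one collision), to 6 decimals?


P(all different) = prod((365-i)/365 for i=0..38) = 0.121780
P(at least one match) = 1 - 0.121780 = 0.878220

0.878220


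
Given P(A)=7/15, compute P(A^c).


P(A') = 1 - P(A) = 1 - 7/15 = 8/15

8/15


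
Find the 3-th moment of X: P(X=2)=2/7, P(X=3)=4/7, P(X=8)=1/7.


E[X^3] = sum(x^3 * P(x))
= 8*2/7 + 27*4/7 + 512*1/7
= 636/7

636/7


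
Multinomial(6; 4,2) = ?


6! = 720
Denominator: 4!=24 * 2!=2
Coefficient = 720 / 48 = 15

15


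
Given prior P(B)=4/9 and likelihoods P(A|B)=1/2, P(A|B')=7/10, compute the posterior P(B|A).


P(A) = P(A|B)P(B) + P(A|B')P(B') = 1/2*4/9 + 7/10*5/9 = 11/18
P(B|A) = P(A|B)P(B)/P(A) = (2/9)/(11/18) = 4/11

4/11


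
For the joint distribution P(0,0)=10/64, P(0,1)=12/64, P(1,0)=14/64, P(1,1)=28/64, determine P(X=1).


P(X=1) = P(1,0)+P(1,1) = 14/64 + 28/64 = 42/64 = 21/32

21/32


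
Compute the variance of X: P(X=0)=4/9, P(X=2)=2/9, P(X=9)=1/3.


E[X] = 31/9, E[X^2] = 251/9
Var(X) = E[X^2] - (E[X])^2 = 251/9 - (31/9)^2 = 1298/81

1298/81


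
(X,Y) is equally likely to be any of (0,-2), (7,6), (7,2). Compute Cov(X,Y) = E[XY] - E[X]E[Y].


E[X]=14/3, E[Y]=2, E[XY]=56/3
Cov(X,Y) = E[XY] - E[X]E[Y] = 56/3 - 14/3*2 = 28/3

28/3


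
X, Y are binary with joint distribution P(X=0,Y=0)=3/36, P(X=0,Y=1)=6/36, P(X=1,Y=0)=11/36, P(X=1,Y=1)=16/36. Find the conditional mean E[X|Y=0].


P(Y=0) = 14/36
E[X|Y=0] = (0*3 + 1*11)/14 = 11/14

11/14


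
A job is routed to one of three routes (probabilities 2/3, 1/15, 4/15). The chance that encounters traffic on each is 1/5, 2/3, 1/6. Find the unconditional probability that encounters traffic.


P(A) = P(A|B1)P(B1) + P(A|B2)P(B2) + P(A|B3)P(B3)
= 1/5*2/3 + 2/3*1/15 + 1/6*4/15
= 2/15 + 2/45 + 2/45 = 2/9

2/9


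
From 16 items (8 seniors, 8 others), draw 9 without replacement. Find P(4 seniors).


P(X=4) = C(8,4)*C(8,5) / C(16,9)
= 70*56 / 11440
= 3920/11440 = 49/143

49/143


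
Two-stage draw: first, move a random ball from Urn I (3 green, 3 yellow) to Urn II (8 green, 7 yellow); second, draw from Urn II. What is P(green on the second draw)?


P(transfer green) = 3/6 = 1/2; P(transfer yellow) = 1/2
If green transferred: Urn II has 9 green of 16, so P(green|green moved) = 9/16
If yellow transferred: Urn II has 8 green of 16, so P(green|yellow moved) = 1/2
By total probability: P(green) = 1/2*9/16 + 1/2*1/2 = 17/32

17/32


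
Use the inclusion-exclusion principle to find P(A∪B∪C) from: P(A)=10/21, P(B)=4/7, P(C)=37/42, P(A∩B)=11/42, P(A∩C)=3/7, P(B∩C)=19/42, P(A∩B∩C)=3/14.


P(A∪B∪C) = P(A)+P(B)+P(C) - P(AB)-P(AC)-P(BC) + P(ABC)
= 10/21+4/7+37/42 - 11/42-3/7-19/42 + 3/14
= 1

1


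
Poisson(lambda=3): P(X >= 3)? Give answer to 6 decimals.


P(X>=3) = 1 - P(X<=2) = 1 - (e^(-3)*3^0/0! + e^(-3)*3^1/1! + e^(-3)*3^2/2!)
≈ 1 - (0.0497870684 + 0.1493612051 + 0.2240418077)
= 1 - 0.4231900812 = 0.5768099188
≈ 0.576810

0.576810


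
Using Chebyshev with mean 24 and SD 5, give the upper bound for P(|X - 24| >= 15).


k = 15/5 = 3
Chebyshev: P(|X-mu| >= k*sigma) <= 1/k^2 = 1/3^2 = 1/9

1/9


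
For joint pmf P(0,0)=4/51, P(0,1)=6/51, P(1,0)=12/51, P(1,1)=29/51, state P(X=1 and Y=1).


Read from table: P(X=1, Y=1) = 29/51

29/51


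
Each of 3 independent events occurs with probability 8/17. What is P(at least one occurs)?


P(at least one) = 1 - P(none)
P(none) = (1 - 8/17)^3 = (9/17)^3 = 729/4913
P(at least one) = 1 - 729/4913 = 4184/4913

4184/4913


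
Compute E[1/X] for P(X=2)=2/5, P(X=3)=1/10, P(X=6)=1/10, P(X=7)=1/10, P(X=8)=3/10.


E[1/X] = sum(g(x)*P(x))
= 1/2*2/5 + 1/3*1/10 + 1/6*1/10 + 1/7*1/10 + 1/8*3/10
= 169/560

169/560


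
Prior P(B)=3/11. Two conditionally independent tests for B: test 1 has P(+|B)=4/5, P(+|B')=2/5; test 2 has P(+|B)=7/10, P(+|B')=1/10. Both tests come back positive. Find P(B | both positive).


After test 1: P(+) = 4/5*3/11 + 2/5*8/11 = 28/55
P(B|+) = (12/55)/(28/55) = 3/7
After test 2 (use post1 as new prior): P(+) = 7/10*3/7 + 1/10*4/7 = 5/14
P(B|+,+) = (3/10)/(5/14) = 21/25

21/25


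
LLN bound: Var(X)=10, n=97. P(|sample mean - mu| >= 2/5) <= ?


Var(Xbar) = Var(X)/n = 10/97
Chebyshev: P(|Xbar-mu| >= 2/5) <= Var(Xbar)/(2/5)^2 = (10/97)/(4/25) = 125/194

125/194


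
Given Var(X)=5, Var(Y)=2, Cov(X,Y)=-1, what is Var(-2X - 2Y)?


Var(-2X - 2Y) = (-2)^2*Var(X) + (-2)^2*Var(Y) + 2*(-2)*(-2)*Cov(X,Y)
= 4*5 + 4*2 + 8*(-1)
= 20 + 8 - 8 = 20

20


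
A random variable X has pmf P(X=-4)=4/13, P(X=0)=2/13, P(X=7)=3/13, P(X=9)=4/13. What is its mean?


E[X] = sum(x * P(x))
= -4*4/13 + 0*2/13 + 7*3/13 + 9*4/13
= 41/13

41/13


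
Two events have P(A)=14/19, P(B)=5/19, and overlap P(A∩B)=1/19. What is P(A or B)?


P(A∪B) = P(A) + P(B) - P(A∩B)
= 14/19 + 5/19 - 1/19 = 18/19

18/19


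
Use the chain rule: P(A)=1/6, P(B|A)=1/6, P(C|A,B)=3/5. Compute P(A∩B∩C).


P(A∩B∩C) = P(A) * P(B|A) * P(C|A∩B)
= 1/6 * 1/6 * 3/5
= 1/36 * 3/5 = 1/60

1/60


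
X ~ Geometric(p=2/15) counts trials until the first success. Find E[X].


For geometric (trials until first success), E[X] = 1/p = 1/(2/15) = 15/2

15/2


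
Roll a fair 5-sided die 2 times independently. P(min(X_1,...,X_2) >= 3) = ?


P(min >= 3) = P(all X_i >= 3) = (P(X_1 >= 3))^2
= (3/5)^2 = 9/25

9/25


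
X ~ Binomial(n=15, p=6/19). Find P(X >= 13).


P(X>=13) = P(X=13) + P(X=14) + P(X=15)
= 231762015313920/15181127029874798299 + 15281011998720/15181127029874798299 + 470184984576/15181127029874798299
= 247513212297216/15181127029874798299

247513212297216/15181127029874798299


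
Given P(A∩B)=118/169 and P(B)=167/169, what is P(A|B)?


P(A|B) = P(A∩B)/P(B) = (118/169)/(167/169) = 118/167

118/167


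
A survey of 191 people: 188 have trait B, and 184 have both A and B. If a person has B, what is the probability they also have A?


P(A|B) = P(A∩B)/P(B) = (184/191)/(188/191) = 184/188 = 46/47

46/47


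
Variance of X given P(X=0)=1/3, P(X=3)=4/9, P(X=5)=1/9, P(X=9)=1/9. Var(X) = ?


E[X] = 26/9, E[X^2] = 142/9
Var(X) = E[X^2] - (E[X])^2 = 142/9 - (26/9)^2 = 602/81

602/81


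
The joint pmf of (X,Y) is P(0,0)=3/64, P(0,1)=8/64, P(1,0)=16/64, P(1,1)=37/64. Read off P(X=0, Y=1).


Read from table: P(X=0, Y=1) = 8/64 = 1/8

1/8


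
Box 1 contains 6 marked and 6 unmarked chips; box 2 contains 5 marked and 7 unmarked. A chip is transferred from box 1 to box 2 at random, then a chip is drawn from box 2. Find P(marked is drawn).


P(transfer marked) = 6/12 = 1/2; P(transfer unmarked) = 1/2
If marked transferred: Urn II has 6 marked of 13, so P(marked|marked moved) = 6/13
If unmarked transferred: Urn II has 5 marked of 13, so P(marked|unmarked moved) = 5/13
By total probability: P(marked) = 1/2*6/13 + 1/2*5/13 = 11/26

11/26


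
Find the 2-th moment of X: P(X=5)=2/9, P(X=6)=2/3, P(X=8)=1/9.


E[X^2] = sum(x^2 * P(x))
= 25*2/9 + 36*2/3 + 64*1/9
= 110/3

110/3


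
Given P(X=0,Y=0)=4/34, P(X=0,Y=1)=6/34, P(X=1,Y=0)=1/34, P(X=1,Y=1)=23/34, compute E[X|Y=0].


P(Y=0) = 5/34
E[X|Y=0] = (0*4 + 1*1)/5 = 1/5

1/5


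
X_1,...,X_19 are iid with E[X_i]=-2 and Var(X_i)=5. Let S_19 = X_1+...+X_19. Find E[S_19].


E[S_n] = n*E[X_1] = 19*-2 = -38

-38


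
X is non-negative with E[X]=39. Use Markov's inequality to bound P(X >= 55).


Markov: P(X >= a) <= E[X]/a
P(X >= 55) <= 39/55

39/55


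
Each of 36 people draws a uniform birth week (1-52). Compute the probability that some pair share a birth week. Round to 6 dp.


P(all different) = prod((52-i)/52 for i=0..35) = 0.000000
P(at least one match) = 1 - 0.000000 = 1.000000

1.000000


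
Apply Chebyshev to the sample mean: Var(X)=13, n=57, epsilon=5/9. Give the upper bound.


Var(Xbar) = Var(X)/n = 13/57
Chebyshev: P(|Xbar-mu| >= 5/9) <= Var(Xbar)/(5/9)^2 = (13/57)/(25/81) = 351/475

351/475


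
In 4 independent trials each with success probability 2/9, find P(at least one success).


P(at least one) = 1 - P(none)
P(none) = (1 - 2/9)^4 = (7/9)^4 = 2401/6561
P(at least one) = 1 - 2401/6561 = 4160/6561

4160/6561


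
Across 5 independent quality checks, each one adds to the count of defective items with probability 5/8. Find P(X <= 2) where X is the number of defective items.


P(X<=2) = P(X=0) + P(X=1) + P(X=2)
= 243/32768 + 2025/32768 + 3375/16384
= 4509/16384

4509/16384


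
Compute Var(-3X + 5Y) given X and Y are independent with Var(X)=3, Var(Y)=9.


Independence => Cov(X,Y)=0
Var(-3X + 5Y) = (-3)^2*Var(X) + 5^2*Var(Y)
= 9*3 + 25*9 = 252

252


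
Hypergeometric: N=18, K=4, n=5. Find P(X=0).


P(X=0) = C(4,0)*C(14,5) / C(18,5)
= 1*2002 / 8568
= 2002/8568 = 143/612

143/612


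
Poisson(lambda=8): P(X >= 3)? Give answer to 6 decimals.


P(X>=3) = 1 - P(X<=2) = 1 - (e^(-8)*8^0/0! + e^(-8)*8^1/1! + e^(-8)*8^2/2!)
≈ 1 - (0.0003354626 + 0.0026837010 + 0.0107348041)
= 1 - 0.0137539677 = 0.9862460323
≈ 0.986246

0.986246


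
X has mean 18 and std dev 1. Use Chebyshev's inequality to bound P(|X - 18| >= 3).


k = 3/1 = 3
Chebyshev: P(|X-mu| >= k*sigma) <= 1/k^2 = 1/3^2 = 1/9

1/9


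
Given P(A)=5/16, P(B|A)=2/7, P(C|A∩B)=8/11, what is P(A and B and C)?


P(A∩B∩C) = P(A) * P(B|A) * P(C|A∩B)
= 5/16 * 2/7 * 8/11
= 5/56 * 8/11 = 5/77

5/77


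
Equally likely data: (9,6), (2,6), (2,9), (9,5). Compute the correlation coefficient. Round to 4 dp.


Cov(X,Y) = -3.5000, Var(X) = 12.2500, Var(Y) = 2.2500
rho = Cov/(sqrt(VarX)*sqrt(VarY)) = -0.6667

-0.6667


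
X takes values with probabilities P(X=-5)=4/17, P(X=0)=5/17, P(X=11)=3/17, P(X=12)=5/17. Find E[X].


E[X] = sum(x * P(x))
= -5*4/17 + 0*5/17 + 11*3/17 + 12*5/17
= 73/17

73/17


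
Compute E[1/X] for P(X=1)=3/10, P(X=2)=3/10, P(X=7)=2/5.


E[1/X] = sum(g(x)*P(x))
= 1*3/10 + 1/2*3/10 + 1/7*2/5
= 71/140

71/140


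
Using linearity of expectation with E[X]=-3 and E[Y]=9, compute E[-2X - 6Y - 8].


E[-2X - 6Y - 8] = -2*E[X] - 6*E[Y] - 8
= (-2)*(-3) + (-6)*(9) + (-8)
= 6 - 54 - 8 = -56

-56


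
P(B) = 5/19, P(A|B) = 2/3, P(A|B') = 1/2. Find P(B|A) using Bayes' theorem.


P(A) = P(A|B)P(B) + P(A|B')P(B') = 2/3*5/19 + 1/2*14/19 = 31/57
P(B|A) = P(A|B)P(B)/P(A) = (10/57)/(31/57) = 10/31

10/31


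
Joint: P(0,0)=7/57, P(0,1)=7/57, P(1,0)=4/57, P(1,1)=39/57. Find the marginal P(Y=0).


P(Y=0) = P(0,0)+P(1,0) = 7/57 + 4/57 = 11/57

11/57


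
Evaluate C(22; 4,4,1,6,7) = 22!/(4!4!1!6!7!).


22! = 1124000727777607680000
Denominator: 4!=24 * 4!=24 * 1!=1 * 6!=720 * 7!=5040
Coefficient = 1124000727777607680000 / 2090188800 = 537750813600

537750813600


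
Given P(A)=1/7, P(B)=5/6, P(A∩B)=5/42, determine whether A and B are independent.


P(A)*P(B) = 1/7*5/6 = 5/42
P(A∩B) = 5/42, which equals P(A)P(B), so independent

Yes, A and B are independent


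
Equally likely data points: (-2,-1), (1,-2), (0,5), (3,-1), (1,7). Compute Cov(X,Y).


E[X]=3/5, E[Y]=8/5, E[XY]=4/5
Cov(X,Y) = E[XY] - E[X]E[Y] = 4/5 - 3/5*8/5 = -4/25

-4/25


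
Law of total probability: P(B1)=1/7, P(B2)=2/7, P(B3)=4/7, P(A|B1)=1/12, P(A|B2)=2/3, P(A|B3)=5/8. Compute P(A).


P(A) = P(A|B1)P(B1) + P(A|B2)P(B2) + P(A|B3)P(B3)
= 1/12*1/7 + 2/3*2/7 + 5/8*4/7
= 1/84 + 4/21 + 5/14 = 47/84

47/84


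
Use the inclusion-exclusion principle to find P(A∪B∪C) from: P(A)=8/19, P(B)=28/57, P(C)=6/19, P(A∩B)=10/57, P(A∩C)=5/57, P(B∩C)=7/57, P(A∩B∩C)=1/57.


P(A∪B∪C) = P(A)+P(B)+P(C) - P(AB)-P(AC)-P(BC) + P(ABC)
= 8/19+28/57+6/19 - 10/57-5/57-7/57 + 1/57
= 49/57

49/57


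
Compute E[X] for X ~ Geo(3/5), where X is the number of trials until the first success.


For geometric (trials until first success), E[X] = 1/p = 1/(3/5) = 5/3

5/3


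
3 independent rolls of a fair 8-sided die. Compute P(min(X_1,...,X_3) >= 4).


P(min >= 4) = P(all X_i >= 4) = (P(X_1 >= 4))^3
= (5/8)^3 = 125/512

125/512


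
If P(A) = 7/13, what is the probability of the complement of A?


P(A') = 1 - P(A) = 1 - 7/13 = 6/13

6/13


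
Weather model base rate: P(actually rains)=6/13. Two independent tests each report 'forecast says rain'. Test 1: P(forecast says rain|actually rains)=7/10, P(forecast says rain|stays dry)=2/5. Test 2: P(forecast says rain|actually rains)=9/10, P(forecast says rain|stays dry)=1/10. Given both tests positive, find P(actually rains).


After test 1: P(+) = 7/10*6/13 + 2/5*7/13 = 7/13
P(B|+) = (21/65)/(7/13) = 3/5
After test 2 (use post1 as new prior): P(+) = 9/10*3/5 + 1/10*2/5 = 29/50
P(B|+,+) = (27/50)/(29/50) = 27/29

27/29


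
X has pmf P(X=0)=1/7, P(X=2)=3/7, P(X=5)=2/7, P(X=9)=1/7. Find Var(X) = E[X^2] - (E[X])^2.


E[X] = 25/7, E[X^2] = 143/7
Var(X) = E[X^2] - (E[X])^2 = 143/7 - (25/7)^2 = 376/49

376/49


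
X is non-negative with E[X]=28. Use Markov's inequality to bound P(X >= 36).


Markov: P(X >= a) <= E[X]/a
P(X >= 36) <= 28/36 = 7/9

7/9


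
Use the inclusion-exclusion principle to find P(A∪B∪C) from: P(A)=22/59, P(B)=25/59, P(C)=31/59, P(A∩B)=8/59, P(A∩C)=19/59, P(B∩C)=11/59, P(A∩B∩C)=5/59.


P(A∪B∪C) = P(A)+P(B)+P(C) - P(AB)-P(AC)-P(BC) + P(ABC)
= 22/59+25/59+31/59 - 8/59-19/59-11/59 + 5/59
= 45/59

45/59


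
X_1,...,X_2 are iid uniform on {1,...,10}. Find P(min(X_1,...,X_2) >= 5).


P(min >= 5) = P(all X_i >= 5) = (P(X_1 >= 5))^2
= (6/10)^2 = (3/5)^2 = 9/25

9/25


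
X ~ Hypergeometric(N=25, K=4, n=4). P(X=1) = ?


P(X=1) = C(4,1)*C(21,3) / C(25,4)
= 4*1330 / 12650
= 5320/12650 = 532/1265

532/1265


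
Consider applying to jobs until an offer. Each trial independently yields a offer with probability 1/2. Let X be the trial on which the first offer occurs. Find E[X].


For geometric (trials until first success), E[X] = 1/p = 1/(1/2) = 2

2


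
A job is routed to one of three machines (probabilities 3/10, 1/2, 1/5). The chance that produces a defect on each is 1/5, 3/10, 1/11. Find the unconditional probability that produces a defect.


P(A) = P(A|B1)P(B1) + P(A|B2)P(B2) + P(A|B3)P(B3)
= 1/5*3/10 + 3/10*1/2 + 1/11*1/5
= 3/50 + 3/20 + 1/55 = 251/1100

251/1100


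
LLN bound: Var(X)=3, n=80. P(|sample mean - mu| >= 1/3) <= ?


Var(Xbar) = Var(X)/n = 3/80
Chebyshev: P(|Xbar-mu| >= 1/3) <= Var(Xbar)/(1/3)^2 = (3/80)/(1/9) = 27/80

27/80


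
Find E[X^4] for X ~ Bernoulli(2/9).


For Bernoulli: X in {0,1}
E[X^4] = 0^4*(1-2/9) + 1^4*2/9 = 2/9

2/9


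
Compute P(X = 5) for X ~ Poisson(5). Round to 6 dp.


P(X=5) = e^(-5) * 5^5 / 5!
≈ 0.006737946999 * 3125 / 120
≈ 0.175467

0.175467


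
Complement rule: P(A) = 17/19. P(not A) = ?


P(A') = 1 - P(A) = 1 - 17/19 = 2/19

2/19


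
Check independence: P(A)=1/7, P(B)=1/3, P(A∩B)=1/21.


P(A)*P(B) = 1/7*1/3 = 1/21
P(A∩B) = 1/21, which equals P(A)P(B), so independent

Yes, A and B are independent


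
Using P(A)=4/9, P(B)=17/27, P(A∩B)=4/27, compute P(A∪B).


P(A∪B) = P(A) + P(B) - P(A∩B)
= 4/9 + 17/27 - 4/27 = 25/27

25/27


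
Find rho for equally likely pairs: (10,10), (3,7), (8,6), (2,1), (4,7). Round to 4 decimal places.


Cov(X,Y) = 6.3200, Var(X) = 9.4400, Var(Y) = 8.5600
rho = Cov/(sqrt(VarX)*sqrt(VarY)) = 0.7031

0.7031


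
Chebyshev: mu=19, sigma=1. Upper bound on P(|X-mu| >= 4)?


k = 4/1 = 4
Chebyshev: P(|X-mu| >= k*sigma) <= 1/k^2 = 1/4^2 = 1/16

1/16


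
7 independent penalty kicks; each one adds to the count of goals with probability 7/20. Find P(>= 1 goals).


P(at least one) = 1 - P(none)
P(none) = (1 - 7/20)^7 = (13/20)^7 = 62748517/1280000000
P(at least one) = 1 - 62748517/1280000000 = 1217251483/1280000000

1217251483/1280000000


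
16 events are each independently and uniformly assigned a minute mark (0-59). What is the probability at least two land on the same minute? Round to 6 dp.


P(all different) = prod((60-i)/60 for i=0..15) = 0.110957
P(at least one match) = 1 - 0.110957 = 0.889043

0.889043


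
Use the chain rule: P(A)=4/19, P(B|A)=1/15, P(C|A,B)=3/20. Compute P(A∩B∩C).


P(A∩B∩C) = P(A) * P(B|A) * P(C|A∩B)
= 4/19 * 1/15 * 3/20
= 4/285 * 3/20 = 1/475

1/475


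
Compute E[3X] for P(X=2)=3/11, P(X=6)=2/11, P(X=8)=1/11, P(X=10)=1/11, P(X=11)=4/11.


E[3X] = sum(g(x)*P(x))
= 6*3/11 + 18*2/11 + 24*1/11 + 30*1/11 + 33*4/11
= 240/11

240/11


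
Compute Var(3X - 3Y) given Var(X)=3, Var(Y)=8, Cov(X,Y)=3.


Var(3X - 3Y) = 3^2*Var(X) + (-3)^2*Var(Y) + 2*3*(-3)*Cov(X,Y)
= 9*3 + 9*8 - 18*3
= 27 + 72 - 54 = 45

45


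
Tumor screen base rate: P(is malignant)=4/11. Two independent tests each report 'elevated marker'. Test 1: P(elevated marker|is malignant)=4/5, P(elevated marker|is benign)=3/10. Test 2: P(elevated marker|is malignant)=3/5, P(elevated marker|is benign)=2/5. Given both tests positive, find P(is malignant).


After test 1: P(+) = 4/5*4/11 + 3/10*7/11 = 53/110
P(B|+) = (16/55)/(53/110) = 32/53
After test 2 (use post1 as new prior): P(+) = 3/5*32/53 + 2/5*21/53 = 138/265
P(B|+,+) = (96/265)/(138/265) = 16/23

16/23


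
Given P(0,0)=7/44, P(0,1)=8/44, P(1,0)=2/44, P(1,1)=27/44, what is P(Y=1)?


P(Y=1) = P(0,1)+P(1,1) = 8/44 + 27/44 = 35/44

35/44


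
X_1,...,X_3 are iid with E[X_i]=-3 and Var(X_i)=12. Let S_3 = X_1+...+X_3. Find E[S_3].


E[S_n] = n*E[X_1] = 3*-3 = -9

-9


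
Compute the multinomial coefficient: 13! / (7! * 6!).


13! = 6227020800
Denominator: 7!=5040 * 6!=720
Coefficient = 6227020800 / 3628800 = 1716

1716


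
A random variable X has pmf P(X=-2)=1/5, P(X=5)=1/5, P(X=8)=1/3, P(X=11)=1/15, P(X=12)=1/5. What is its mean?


E[X] = sum(x * P(x))
= -2*1/5 + 5*1/5 + 8*1/3 + 11*1/15 + 12*1/5
= 32/5

32/5


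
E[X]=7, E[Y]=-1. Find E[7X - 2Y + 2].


E[7X - 2Y + 2] = 7*E[X] - 2*E[Y] + 2
= (7)*(7) + (-2)*(-1) + (2)
= 49 + 2 + 2 = 53

53


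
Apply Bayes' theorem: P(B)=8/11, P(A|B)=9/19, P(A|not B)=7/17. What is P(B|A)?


P(A) = P(A|B)P(B) + P(A|B')P(B') = 9/19*8/11 + 7/17*3/11 = 1623/3553
P(B|A) = P(A|B)P(B)/P(A) = (72/209)/(1623/3553) = 408/541

408/541


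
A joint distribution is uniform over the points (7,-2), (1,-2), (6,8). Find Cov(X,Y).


E[X]=14/3, E[Y]=4/3, E[XY]=32/3
Cov(X,Y) = E[XY] - E[X]E[Y] = 32/3 - 14/3*4/3 = 40/9

40/9


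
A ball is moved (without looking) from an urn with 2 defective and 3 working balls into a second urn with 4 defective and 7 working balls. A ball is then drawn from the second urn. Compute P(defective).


P(transfer defective) = 2/5; P(transfer working) = 3/5
If defective transferred: Urn II has 5 defective of 12, so P(defective|defective moved) = 5/12
If working transferred: Urn II has 4 defective of 12, so P(defective|working moved) = 1/3
By total probability: P(defective) = 2/5*5/12 + 3/5*1/3 = 11/30

11/30


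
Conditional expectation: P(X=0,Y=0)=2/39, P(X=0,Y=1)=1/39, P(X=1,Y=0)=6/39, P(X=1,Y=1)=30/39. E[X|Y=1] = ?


P(Y=1) = 31/39
E[X|Y=1] = (0*1 + 1*30)/31 = 30/31

30/31


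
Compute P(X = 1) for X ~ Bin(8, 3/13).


P(X=1) = C(8,1) * p^1 * (1-p)^7
= 8 * 3/13 * 10000000/62748517
= 240000000/815730721

240000000/815730721


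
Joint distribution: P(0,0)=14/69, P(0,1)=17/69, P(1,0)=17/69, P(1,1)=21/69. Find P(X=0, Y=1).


Read from table: P(X=0, Y=1) = 17/69

17/69


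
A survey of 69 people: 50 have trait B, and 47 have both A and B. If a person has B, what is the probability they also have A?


P(A|B) = P(A∩B)/P(B) = (47/69)/(50/69) = 47/50

47/50


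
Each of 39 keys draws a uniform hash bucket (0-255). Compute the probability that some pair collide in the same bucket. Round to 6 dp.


P(all different) = prod((256-i)/256 for i=0..38) = 0.047281
P(at least one match) = 1 - 0.047281 = 0.952719

0.952719


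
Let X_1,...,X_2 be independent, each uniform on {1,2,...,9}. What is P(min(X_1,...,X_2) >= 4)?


P(min >= 4) = P(all X_i >= 4) = (P(X_1 >= 4))^2
= (6/9)^2 = (2/3)^2 = 4/9

4/9


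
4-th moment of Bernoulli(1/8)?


For Bernoulli: X in {0,1}
E[X^4] = 0^4*(1-1/8) + 1^4*1/8 = 1/8

1/8


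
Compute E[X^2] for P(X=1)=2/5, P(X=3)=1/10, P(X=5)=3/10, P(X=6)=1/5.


E[X^2] = sum(g(x)*P(x))
= 1*2/5 + 9*1/10 + 25*3/10 + 36*1/5
= 16

16


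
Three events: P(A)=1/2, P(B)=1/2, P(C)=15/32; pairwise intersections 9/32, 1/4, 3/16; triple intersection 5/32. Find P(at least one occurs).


P(A∪B∪C) = P(A)+P(B)+P(C) - P(AB)-P(AC)-P(BC) + P(ABC)
= 1/2+1/2+15/32 - 9/32-1/4-3/16 + 5/32
= 29/32

29/32


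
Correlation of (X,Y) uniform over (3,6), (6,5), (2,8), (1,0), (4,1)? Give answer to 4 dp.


Cov(X,Y) = 0.8000, Var(X) = 2.9600, Var(Y) = 9.2000
rho = Cov/(sqrt(VarX)*sqrt(VarY)) = 0.1533

0.1533


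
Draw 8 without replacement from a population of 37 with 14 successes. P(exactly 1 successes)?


P(X=1) = C(14,1)*C(23,7) / C(37,8)
= 14*245157 / 38608020
= 3432198/38608020 = 3059/34410

3059/34410


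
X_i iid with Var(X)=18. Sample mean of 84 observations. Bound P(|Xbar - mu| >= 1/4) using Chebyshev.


Var(Xbar) = Var(X)/n = 18/84
Chebyshev: P(|Xbar-mu| >= 1/4) <= Var(Xbar)/(1/4)^2 = (3/14)/(1/16) = 24/7
Bound exceeds 1, so trivial bound: 1

1


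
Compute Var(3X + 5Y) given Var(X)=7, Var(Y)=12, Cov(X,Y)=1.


Var(3X + 5Y) = 3^2*Var(X) + 5^2*Var(Y) + 2*3*5*Cov(X,Y)
= 9*7 + 25*12 + 30*1
= 63 + 300 + 30 = 393

393


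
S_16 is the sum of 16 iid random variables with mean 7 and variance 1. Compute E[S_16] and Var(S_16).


E[S_n] = n*mu = 16*7 = 112
Var(S_n) = n*sigma^2 = 16*1 = 16

E[S_16]=112, Var(S_16)=16


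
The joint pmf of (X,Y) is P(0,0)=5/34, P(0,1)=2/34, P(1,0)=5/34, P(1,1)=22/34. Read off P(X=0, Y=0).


Read from table: P(X=0, Y=0) = 5/34

5/34


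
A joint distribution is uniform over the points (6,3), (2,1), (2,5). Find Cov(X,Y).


E[X]=10/3, E[Y]=3, E[XY]=10
Cov(X,Y) = E[XY] - E[X]E[Y] = 10 - 10/3*3 = 0

0


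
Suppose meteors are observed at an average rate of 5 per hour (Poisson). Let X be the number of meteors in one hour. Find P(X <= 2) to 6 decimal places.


P(X<=2) = e^(-5)*5^0/0! + e^(-5)*5^1/1! + e^(-5)*5^2/2!
≈ 0.0067379470 + 0.0336897350 + 0.0842243375
= 0.1246520195
≈ 0.124652

0.124652


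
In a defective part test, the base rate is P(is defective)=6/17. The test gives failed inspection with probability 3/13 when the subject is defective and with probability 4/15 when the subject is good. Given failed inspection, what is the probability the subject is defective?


P(A) = P(A|B)P(B) + P(A|B')P(B') = 3/13*6/17 + 4/15*11/17 = 842/3315
P(B|A) = P(A|B)P(B)/P(A) = (18/221)/(842/3315) = 135/421

135/421


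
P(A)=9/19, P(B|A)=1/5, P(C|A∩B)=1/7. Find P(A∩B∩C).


P(A∩B∩C) = P(A) * P(B|A) * P(C|A∩B)
= 9/19 * 1/5 * 1/7
= 9/95 * 1/7 = 9/665

9/665


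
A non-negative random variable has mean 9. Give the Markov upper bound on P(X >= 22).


Markov: P(X >= a) <= E[X]/a
P(X >= 22) <= 9/22

9/22


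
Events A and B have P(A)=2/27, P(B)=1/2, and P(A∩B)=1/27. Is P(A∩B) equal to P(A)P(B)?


P(A)*P(B) = 2/27*1/2 = 1/27
P(A∩B) = 1/27, which equals P(A)P(B), so independent

Yes, A and B are independent


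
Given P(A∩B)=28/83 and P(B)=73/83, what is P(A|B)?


P(A|B) = P(A∩B)/P(B) = (28/83)/(73/83) = 28/73

28/73


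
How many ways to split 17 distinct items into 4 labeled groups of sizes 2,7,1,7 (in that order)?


17! = 355687428096000
Denominator: 2!=2 * 7!=5040 * 1!=1 * 7!=5040
Coefficient = 355687428096000 / 50803200 = 7001280

7001280


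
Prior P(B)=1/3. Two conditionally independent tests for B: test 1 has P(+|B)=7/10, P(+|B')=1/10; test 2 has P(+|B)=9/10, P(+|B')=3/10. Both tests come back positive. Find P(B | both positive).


After test 1: P(+) = 7/10*1/3 + 1/10*2/3 = 3/10
P(B|+) = (7/30)/(3/10) = 7/9
After test 2 (use post1 as new prior): P(+) = 9/10*7/9 + 3/10*2/9 = 23/30
P(B|+,+) = (7/10)/(23/30) = 21/23

21/23


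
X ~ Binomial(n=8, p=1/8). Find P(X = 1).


P(X=1) = C(8,1) * p^1 * (1-p)^7
= 8 * 1/8 * 823543/2097152
= 823543/2097152

823543/2097152


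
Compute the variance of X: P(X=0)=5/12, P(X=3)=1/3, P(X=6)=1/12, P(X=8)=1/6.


E[X] = 17/6, E[X^2] = 50/3
Var(X) = E[X^2] - (E[X])^2 = 50/3 - (17/6)^2 = 311/36

311/36


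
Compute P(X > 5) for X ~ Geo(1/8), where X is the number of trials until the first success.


P(X > 5) = P(first 5 trials all fail) = (1-p)^5 = (7/8)^5 = 16807/32768

16807/32768


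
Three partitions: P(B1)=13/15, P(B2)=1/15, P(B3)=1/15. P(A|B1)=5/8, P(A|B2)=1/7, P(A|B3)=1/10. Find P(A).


P(A) = P(A|B1)P(B1) + P(A|B2)P(B2) + P(A|B3)P(B3)
= 5/8*13/15 + 1/7*1/15 + 1/10*1/15
= 13/24 + 1/105 + 1/150 = 781/1400

781/1400
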